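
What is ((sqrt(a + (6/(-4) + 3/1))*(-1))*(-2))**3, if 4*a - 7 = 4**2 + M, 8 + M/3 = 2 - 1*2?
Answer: 5*sqrt(5) ≈ 11.180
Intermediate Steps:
M = -24 (M = -24 + 3*(2 - 1*2) = -24 + 3*(2 - 2) = -24 + 3*0 = -24 + 0 = -24)
a = -1/4 (a = 7/4 + (4**2 - 24)/4 = 7/4 + (16 - 24)/4 = 7/4 + (1/4)*(-8) = 7/4 - 2 = -1/4 ≈ -0.25000)
((sqrt(a + (6/(-4) + 3/1))*(-1))*(-2))**3 = ((sqrt(-1/4 + (6/(-4) + 3/1))*(-1))*(-2))**3 = ((sqrt(-1/4 + (6*(-1/4) + 3*1))*(-1))*(-2))**3 = ((sqrt(-1/4 + (-3/2 + 3))*(-1))*(-2))**3 = ((sqrt(-1/4 + 3/2)*(-1))*(-2))**3 = ((sqrt(5/4)*(-1))*(-2))**3 = (((sqrt(5)/2)*(-1))*(-2))**3 = (-sqrt(5)/2*(-2))**3 = (sqrt(5))**3 = 5*sqrt(5)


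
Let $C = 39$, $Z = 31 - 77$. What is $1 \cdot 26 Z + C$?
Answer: $-1157$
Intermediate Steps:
$Z = -46$ ($Z = 31 - 77 = -46$)
$1 \cdot 26 Z + C = 1 \cdot 26 \left(-46\right) + 39 = 26 \left(-46\right) + 39 = -1196 + 39 = -1157$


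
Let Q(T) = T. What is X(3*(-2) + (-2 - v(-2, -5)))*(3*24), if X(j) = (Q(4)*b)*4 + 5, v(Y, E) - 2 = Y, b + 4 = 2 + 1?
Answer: -792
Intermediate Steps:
b = -1 (b = -4 + (2 + 1) = -4 + 3 = -1)
v(Y, E) = 2 + Y
X(j) = -11 (X(j) = (4*(-1))*4 + 5 = -4*4 + 5 = -16 + 5 = -11)
X(3*(-2) + (-2 - v(-2, -5)))*(3*24) = -33*24 = -11*72 = -792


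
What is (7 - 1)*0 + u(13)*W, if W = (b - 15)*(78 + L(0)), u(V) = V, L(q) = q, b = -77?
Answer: -93288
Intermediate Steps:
W = -7176 (W = (-77 - 15)*(78 + 0) = -92*78 = -7176)
(7 - 1)*0 + u(13)*W = (7 - 1)*0 + 13*(-7176) = 6*0 - 93288 = 0 - 93288 = -93288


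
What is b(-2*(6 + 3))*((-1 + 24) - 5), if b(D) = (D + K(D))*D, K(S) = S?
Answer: 11664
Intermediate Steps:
b(D) = 2*D**2 (b(D) = (D + D)*D = (2*D)*D = 2*D**2)
b(-2*(6 + 3))*((-1 + 24) - 5) = (2*(-2*(6 + 3))**2)*((-1 + 24) - 5) = (2*(-2*9)**2)*(23 - 5) = (2*(-18)**2)*18 = (2*324)*18 = 648*18 = 11664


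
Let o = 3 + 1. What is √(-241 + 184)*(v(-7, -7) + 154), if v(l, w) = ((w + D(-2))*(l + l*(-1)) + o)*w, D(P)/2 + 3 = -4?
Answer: 126*I*√57 ≈ 951.28*I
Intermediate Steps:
o = 4
D(P) = -14 (D(P) = -6 + 2*(-4) = -6 - 8 = -14)
v(l, w) = 4*w (v(l, w) = ((w - 14)*(l + l*(-1)) + 4)*w = ((-14 + w)*(l - l) + 4)*w = ((-14 + w)*0 + 4)*w = (0 + 4)*w = 4*w)
√(-241 + 184)*(v(-7, -7) + 154) = √(-241 + 184)*(4*(-7) + 154) = √(-57)*(-28 + 154) = (I*√57)*126 = 126*I*√57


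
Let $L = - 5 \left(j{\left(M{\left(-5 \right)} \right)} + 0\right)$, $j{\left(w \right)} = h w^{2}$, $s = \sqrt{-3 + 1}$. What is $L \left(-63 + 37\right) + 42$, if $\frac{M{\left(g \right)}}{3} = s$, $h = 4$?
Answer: $-9318$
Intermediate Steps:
$s = i \sqrt{2}$ ($s = \sqrt{-2} = i \sqrt{2} \approx 1.4142 i$)
$M{\left(g \right)} = 3 i \sqrt{2}$
$j{\left(w \right)} = 4 w^{2}$
$L = 360$ ($L = - 5 \left(4 \left(3 i \sqrt{2}\right)^{2} + 0\right) = - 5 \left(4 \left(-18\right) + 0\right) = - 5 \left(-72 + 0\right) = \left(-5\right) \left(-72\right) = 360$)
$L \left(-63 + 37\right) + 42 = 360 \left(-63 + 37\right) + 42 = 360 \left(-26\right) + 42 = -9360 + 42 = -9318$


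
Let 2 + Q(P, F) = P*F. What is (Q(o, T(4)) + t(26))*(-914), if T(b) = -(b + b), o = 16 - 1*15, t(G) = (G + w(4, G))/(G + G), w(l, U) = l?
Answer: 111965/13 ≈ 8612.7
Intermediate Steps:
t(G) = (4 + G)/(2*G) (t(G) = (G + 4)/(G + G) = (4 + G)/((2*G)) = (4 + G)*(1/(2*G)) = (4 + G)/(2*G))
o = 1 (o = 16 - 15 = 1)
T(b) = -2*b
Q(P, F) = -2 + F*P (Q(P, F) = -2 + P*F = -2 + F*P)
(Q(o, T(4)) + t(26))*(-914) = ((-2 - 2*4*1) + (½)*(4 + 26)/26)*(-914) = ((-2 - 8*1) + (½)*(1/26)*30)*(-914) = ((-2 - 8) + 15/26)*(-914) = (-10 + 15/26)*(-914) = -245/26*(-914) = 111965/13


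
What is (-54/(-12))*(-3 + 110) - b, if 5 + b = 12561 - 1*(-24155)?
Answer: -72459/2 ≈ -36230.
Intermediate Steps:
b = 36711 (b = -5 + (12561 - 1*(-24155)) = -5 + (12561 + 24155) = -5 + 36716 = 36711)
(-54/(-12))*(-3 + 110) - b = (-54/(-12))*(-3 + 110) - 1*36711 = -54*(-1/12)*107 - 36711 = (9/2)*107 - 36711 = 963/2 - 36711 = -72459/2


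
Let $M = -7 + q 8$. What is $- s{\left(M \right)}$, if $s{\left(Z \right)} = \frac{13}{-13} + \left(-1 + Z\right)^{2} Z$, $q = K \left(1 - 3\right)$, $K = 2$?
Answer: $62401$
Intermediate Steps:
$q = -4$ ($q = 2 \left(1 - 3\right) = 2 \left(-2\right) = -4$)
$M = -39$ ($M = -7 - 32 = -39$)
$s{\left(Z \right)} = -1 + Z \left(-1 + Z\right)^{2}$ ($s{\left(Z \right)} = 13 \left(- \frac{1}{13}\right) + Z \left(-1 + Z\right)^{2} = -1 + Z \left(-1 + Z\right)^{2}$)
$- s{\left(M \right)} = - (-1 - 39 \left(-1 - 39\right)^{2}) = - (-1 - 39 \left(-40\right)^{2}) = - (-1 - 62400) = \left(-1\right) \left(-62401\right) = 62401$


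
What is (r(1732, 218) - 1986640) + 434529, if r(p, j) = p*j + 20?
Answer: -1174515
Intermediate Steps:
r(p, j) = 20 + j*p (r(p, j) = j*p + 20 = 20 + j*p)
(r(1732, 218) - 1986640) + 434529 = ((20 + 218*1732) - 1986640) + 434529 = ((20 + 377576) - 1986640) + 434529 = (377596 - 1986640) + 434529 = -1609044 + 434529 = -1174515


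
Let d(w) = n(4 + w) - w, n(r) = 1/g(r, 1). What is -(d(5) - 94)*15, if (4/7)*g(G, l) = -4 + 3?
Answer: 10455/7 ≈ 1493.6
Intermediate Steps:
g(G, l) = -7/4 (g(G, l) = 7*(-4 + 3)/4 = (7/4)*(-1) = -7/4)
n(r) = -4/7 (n(r) = 1/(-7/4) = -4/7)
d(w) = -4/7 - w
-(d(5) - 94)*15 = -((-4/7 - 1*5) - 94)*15 = -((-4/7 - 5) - 94)*15 = -(-39/7 - 94)*15 = -(-697)*15/7 = -1*(-10455/7) = 10455/7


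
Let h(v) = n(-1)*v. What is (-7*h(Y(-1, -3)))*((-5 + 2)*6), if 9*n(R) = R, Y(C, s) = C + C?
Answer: 28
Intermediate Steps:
Y(C, s) = 2*C
n(R) = R/9
h(v) = -v/9 (h(v) = ((1/9)*(-1))*v = -v/9)
(-7*h(Y(-1, -3)))*((-5 + 2)*6) = (-(-7)*2*(-1)/9)*((-5 + 2)*6) = (-(-7)*(-2)/9)*(-3*6) = -7*2/9*(-18) = -14/9*(-18) = 28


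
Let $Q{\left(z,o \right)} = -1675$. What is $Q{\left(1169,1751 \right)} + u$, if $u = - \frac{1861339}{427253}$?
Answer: $- \frac{717510114}{427253} \approx -1679.4$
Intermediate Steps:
$u = - \frac{1861339}{427253}$ ($u = \left(-1861339\right) \frac{1}{427253} = - \frac{1861339}{427253} \approx -4.3565$)
$Q{\left(1169,1751 \right)} + u = -1675 - \frac{1861339}{427253} = - \frac{717510114}{427253}$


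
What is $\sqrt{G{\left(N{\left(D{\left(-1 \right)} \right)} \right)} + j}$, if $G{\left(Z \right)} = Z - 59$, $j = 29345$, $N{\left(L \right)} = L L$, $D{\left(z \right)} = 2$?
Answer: $\sqrt{29290} \approx 171.14$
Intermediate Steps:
$N{\left(L \right)} = L^{2}$
$G{\left(Z \right)} = -59 + Z$
$\sqrt{G{\left(N{\left(D{\left(-1 \right)} \right)} \right)} + j} = \sqrt{\left(-59 + 2^{2}\right) + 29345} = \sqrt{\left(-59 + 4\right) + 29345} = \sqrt{-55 + 29345} = \sqrt{29290}$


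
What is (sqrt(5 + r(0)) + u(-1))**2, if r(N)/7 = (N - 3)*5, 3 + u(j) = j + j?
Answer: -75 - 100*I ≈ -75.0 - 100.0*I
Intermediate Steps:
u(j) = -3 + 2*j (u(j) = -3 + (j + j) = -3 + 2*j)
r(N) = -105 + 35*N (r(N) = 7*((N - 3)*5) = 7*((-3 + N)*5) = 7*(-15 + 5*N) = -105 + 35*N)
(sqrt(5 + r(0)) + u(-1))**2 = (sqrt(5 + (-105 + 35*0)) + (-3 + 2*(-1)))**2 = (sqrt(5 + (-105 + 0)) + (-3 - 2))**2 = (sqrt(5 - 105) - 5)**2 = (sqrt(-100) - 5)**2 = (10*I - 5)**2 = (-5 + 10*I)**2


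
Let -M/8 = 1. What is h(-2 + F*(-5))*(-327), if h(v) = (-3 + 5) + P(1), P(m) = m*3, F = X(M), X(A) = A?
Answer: -1635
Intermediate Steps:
M = -8 (M = -8*1 = -8)
F = -8
P(m) = 3*m
h(v) = 5 (h(v) = (-3 + 5) + 3*1 = 2 + 3 = 5)
h(-2 + F*(-5))*(-327) = 5*(-327) = -1635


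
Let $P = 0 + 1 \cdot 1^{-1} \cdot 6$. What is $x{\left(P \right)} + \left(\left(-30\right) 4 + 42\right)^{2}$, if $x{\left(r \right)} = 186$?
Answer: $6270$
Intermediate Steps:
$P = 6$ ($P = 0 + 1 \cdot 1 \cdot 6 = 0 + 1 \cdot 6 = 0 + 6 = 6$)
$x{\left(P \right)} + \left(\left(-30\right) 4 + 42\right)^{2} = 186 + \left(\left(-30\right) 4 + 42\right)^{2} = 186 + \left(-120 + 42\right)^{2} = 186 + \left(-78\right)^{2} = 186 + 6084 = 6270$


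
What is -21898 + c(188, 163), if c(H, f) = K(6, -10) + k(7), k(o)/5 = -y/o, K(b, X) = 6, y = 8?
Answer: -153284/7 ≈ -21898.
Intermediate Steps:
k(o) = -40/o (k(o) = 5*(-8/o) = -40/o)
c(H, f) = 2/7 (c(H, f) = 6 - 40/7 = 2/7)
-21898 + c(188, 163) = -21898 + 2/7 = -153284/7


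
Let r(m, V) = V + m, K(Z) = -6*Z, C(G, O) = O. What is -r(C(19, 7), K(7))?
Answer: 35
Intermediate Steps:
-r(C(19, 7), K(7)) = -(-6*7 + 7) = -(-42 + 7) = -1*(-35) = 35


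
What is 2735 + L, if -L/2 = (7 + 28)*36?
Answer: 215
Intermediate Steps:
L = -2520 (L = -2*(7 + 28)*36 = -70*36 = -2*1260 = -2520)
2735 + L = 2735 - 2520 = 215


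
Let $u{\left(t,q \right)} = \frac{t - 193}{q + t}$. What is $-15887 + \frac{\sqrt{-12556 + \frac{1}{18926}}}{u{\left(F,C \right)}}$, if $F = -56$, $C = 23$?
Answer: $-15887 + \frac{11 i \sqrt{4497477265730}}{1570858} \approx -15887.0 + 14.85 i$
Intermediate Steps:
$u{\left(t,q \right)} = \frac{-193 + t}{q + t}$
$-15887 + \frac{\sqrt{-12556 + \frac{1}{18926}}}{u{\left(F,C \right)}} = -15887 + \frac{\sqrt{-12556 + \frac{1}{18926}}}{\frac{1}{23 - 56} \left(-193 - 56\right)} = -15887 + \frac{\sqrt{-12556 + \frac{1}{18926}}}{\frac{1}{-33} \left(-249\right)} = -15887 + \frac{\sqrt{- \frac{237634855}{18926}}}{\left(- \frac{1}{33}\right) \left(-249\right)} = -15887 + \frac{\frac{1}{18926} i \sqrt{4497477265730}}{\frac{83}{11}} = -15887 + \frac{i \sqrt{4497477265730}}{18926} \cdot \frac{11}{83} = -15887 + \frac{11 i \sqrt{4497477265730}}{1570858}$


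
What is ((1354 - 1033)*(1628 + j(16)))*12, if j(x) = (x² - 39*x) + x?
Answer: 4915152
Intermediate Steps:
j(x) = x² - 38*x
((1354 - 1033)*(1628 + j(16)))*12 = ((1354 - 1033)*(1628 + 16*(-38 + 16)))*12 = (321*(1628 + 16*(-22)))*12 = (321*(1628 - 352))*12 = (321*1276)*12 = 409596*12 = 4915152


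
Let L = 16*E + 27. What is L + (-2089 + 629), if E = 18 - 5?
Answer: -1225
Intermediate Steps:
E = 13
L = 235 (L = 16*13 + 27 = 208 + 27 = 235)
L + (-2089 + 629) = 235 + (-2089 + 629) = 235 - 1460 = -1225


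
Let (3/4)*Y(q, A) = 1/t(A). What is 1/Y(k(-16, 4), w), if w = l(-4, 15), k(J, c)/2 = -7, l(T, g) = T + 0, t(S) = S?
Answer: -3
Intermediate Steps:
l(T, g) = T
k(J, c) = -14 (k(J, c) = 2*(-7) = -14)
w = -4
Y(q, A) = 4/(3*A)
1/Y(k(-16, 4), w) = 1/((4/3)/(-4)) = 1/((4/3)*(-¼)) = 1/(-⅓) = -3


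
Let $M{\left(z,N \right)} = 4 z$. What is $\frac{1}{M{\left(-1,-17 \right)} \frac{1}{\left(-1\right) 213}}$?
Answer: $\frac{213}{4} \approx 53.25$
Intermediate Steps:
$\frac{1}{M{\left(-1,-17 \right)} \frac{1}{\left(-1\right) 213}} = \frac{1}{4 \left(-1\right) \frac{1}{\left(-1\right) 213}} = \frac{1}{\left(-4\right) \frac{1}{-213}} = \frac{1}{\left(-4\right) \left(- \frac{1}{213}\right)} = \frac{1}{\frac{4}{213}} = \frac{213}{4}$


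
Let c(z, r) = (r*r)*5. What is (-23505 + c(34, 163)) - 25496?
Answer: 83844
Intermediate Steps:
c(z, r) = 5*r² (c(z, r) = r²*5 = 5*r²)
(-23505 + c(34, 163)) - 25496 = (-23505 + 5*163²) - 25496 = (-23505 + 5*26569) - 25496 = (-23505 + 132845) - 25496 = 109340 - 25496 = 83844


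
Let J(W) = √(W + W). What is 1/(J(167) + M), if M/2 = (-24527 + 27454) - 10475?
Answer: -7548/113944441 - √334/227888882 ≈ -6.6323e-5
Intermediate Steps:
J(W) = √2*√W (J(W) = √(2*W) = √2*√W)
M = -15096 (M = 2*((-24527 + 27454) - 10475) = 2*(2927 - 10475) = 2*(-7548) = -15096)
1/(J(167) + M) = 1/(√2*√167 - 15096) = 1/(√334 - 15096) = 1/(-15096 + √334)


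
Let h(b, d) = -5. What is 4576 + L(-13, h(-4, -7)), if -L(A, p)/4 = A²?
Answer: 3900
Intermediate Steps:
L(A, p) = -4*A²
4576 + L(-13, h(-4, -7)) = 4576 - 4*(-13)² = 4576 - 4*169 = 4576 - 676 = 3900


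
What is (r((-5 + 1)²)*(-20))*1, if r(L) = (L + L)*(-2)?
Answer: 1280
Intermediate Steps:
r(L) = -4*L (r(L) = (2*L)*(-2) = -4*L)
(r((-5 + 1)²)*(-20))*1 = (-4*(-5 + 1)²*(-20))*1 = (-4*(-4)²*(-20))*1 = (-4*16*(-20))*1 = -64*(-20)*1 = 1280*1 = 1280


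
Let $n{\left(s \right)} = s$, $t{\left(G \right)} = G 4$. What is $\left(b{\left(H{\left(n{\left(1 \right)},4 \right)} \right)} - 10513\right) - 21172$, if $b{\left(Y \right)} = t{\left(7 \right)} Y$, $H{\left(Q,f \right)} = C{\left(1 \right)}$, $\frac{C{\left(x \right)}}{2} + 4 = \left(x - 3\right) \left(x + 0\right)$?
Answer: $-32021$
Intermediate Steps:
$t{\left(G \right)} = 4 G$
$C{\left(x \right)} = -8 + 2 x \left(-3 + x\right)$ ($C{\left(x \right)} = -8 + 2 \left(x - 3\right) \left(x + 0\right) = -8 + 2 \left(-3 + x\right) x = -8 + 2 x \left(-3 + x\right)$)
$H{\left(Q,f \right)} = -12$ ($H{\left(Q,f \right)} = -8 - 6 + 2 \cdot 1^{2} = -8 - 6 + 2 \cdot 1 = -8 - 6 + 2 = -12$)
$b{\left(Y \right)} = 28 Y$ ($b{\left(Y \right)} = 4 \cdot 7 Y = 28 Y$)
$\left(b{\left(H{\left(n{\left(1 \right)},4 \right)} \right)} - 10513\right) - 21172 = \left(28 \left(-12\right) - 10513\right) - 21172 = \left(-336 - 10513\right) - 21172 = -10849 - 21172 = -32021$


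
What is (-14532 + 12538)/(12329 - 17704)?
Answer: 1994/5375 ≈ 0.37098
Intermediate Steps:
(-14532 + 12538)/(12329 - 17704) = -1994/(-5375) = -1994*(-1/5375) = 1994/5375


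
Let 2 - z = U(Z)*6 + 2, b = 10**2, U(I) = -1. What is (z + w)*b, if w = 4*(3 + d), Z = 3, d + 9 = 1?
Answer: -1400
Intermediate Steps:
d = -8 (d = -9 + 1 = -8)
w = -20 (w = 4*(3 - 8) = 4*(-5) = -20)
b = 100
z = 6 (z = 2 - (-1*6 + 2) = 2 - (-6 + 2) = 2 - 1*(-4) = 2 + 4 = 6)
(z + w)*b = (6 - 20)*100 = -14*100 = -1400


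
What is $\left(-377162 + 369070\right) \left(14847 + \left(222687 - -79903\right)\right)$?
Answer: $-2568700204$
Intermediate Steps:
$\left(-377162 + 369070\right) \left(14847 + \left(222687 - -79903\right)\right) = - 8092 \left(14847 + \left(222687 + 79903\right)\right) = - 8092 \left(14847 + 302590\right) = \left(-8092\right) 317437 = -2568700204$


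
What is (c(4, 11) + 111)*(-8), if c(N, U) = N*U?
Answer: -1240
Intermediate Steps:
(c(4, 11) + 111)*(-8) = (4*11 + 111)*(-8) = (44 + 111)*(-8) = 155*(-8) = -1240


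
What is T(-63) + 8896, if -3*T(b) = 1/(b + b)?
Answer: 3362689/378 ≈ 8896.0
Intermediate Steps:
T(b) = -1/(6*b) (T(b) = -1/(3*(b + b)) = -1/(2*b)/3 = -1/(6*b))
T(-63) + 8896 = -⅙/(-63) + 8896 = -⅙*(-1/63) + 8896 = 1/378 + 8896 = 3362689/378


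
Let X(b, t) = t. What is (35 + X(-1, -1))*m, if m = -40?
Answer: -1360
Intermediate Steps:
(35 + X(-1, -1))*m = (35 - 1)*(-40) = 34*(-40) = -1360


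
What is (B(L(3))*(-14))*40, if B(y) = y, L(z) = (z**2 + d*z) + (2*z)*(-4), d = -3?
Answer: 13440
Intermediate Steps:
L(z) = z**2 - 11*z (L(z) = (z**2 - 3*z) + (2*z)*(-4) = (z**2 - 3*z) - 8*z = z**2 - 11*z)
(B(L(3))*(-14))*40 = ((3*(-11 + 3))*(-14))*40 = ((3*(-8))*(-14))*40 = -24*(-14)*40 = 336*40 = 13440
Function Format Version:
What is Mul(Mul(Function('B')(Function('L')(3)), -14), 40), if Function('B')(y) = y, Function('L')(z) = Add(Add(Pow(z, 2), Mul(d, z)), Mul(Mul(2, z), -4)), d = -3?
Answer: 13440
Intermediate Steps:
Function('L')(z) = Add(Pow(z, 2), Mul(-11, z)) (Function('L')(z) = Add(Add(Pow(z, 2), Mul(-3, z)), Mul(Mul(2, z), -4)) = Add(Add(Pow(z, 2), Mul(-3, z)), Mul(-8, z)) = Add(Pow(z, 2), Mul(-11, z)))
Mul(Mul(Function('B')(Function('L')(3)), -14), 40) = Mul(Mul(Mul(3, Add(-11, 3)), -14), 40) = Mul(Mul(Mul(3, -8), -14), 40) = Mul(Mul(-24, -14), 40) = Mul(336, 40) = 13440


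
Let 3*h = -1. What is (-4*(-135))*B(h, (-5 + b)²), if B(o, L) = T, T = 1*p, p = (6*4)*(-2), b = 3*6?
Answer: -25920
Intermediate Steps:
h = -⅓ (h = (⅓)*(-1) = -⅓ ≈ -0.33333)
b = 18
p = -48 (p = 24*(-2) = -48)
T = -48 (T = 1*(-48) = -48)
B(o, L) = -48
(-4*(-135))*B(h, (-5 + b)²) = -4*(-135)*(-48) = 540*(-48) = -25920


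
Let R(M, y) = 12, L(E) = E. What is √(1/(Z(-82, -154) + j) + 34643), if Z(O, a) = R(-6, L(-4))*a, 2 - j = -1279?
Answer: 2*√34374515/63 ≈ 186.13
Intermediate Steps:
j = 1281 (j = 2 - 1*(-1279) = 2 + 1279 = 1281)
Z(O, a) = 12*a
√(1/(Z(-82, -154) + j) + 34643) = √(1/(12*(-154) + 1281) + 34643) = √(1/(-1848 + 1281) + 34643) = √(1/(-567) + 34643) = √(-1/567 + 34643) = √(19642580/567) = 2*√34374515/63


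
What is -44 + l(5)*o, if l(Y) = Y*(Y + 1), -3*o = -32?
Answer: 276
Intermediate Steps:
o = 32/3 (o = -⅓*(-32) = 32/3 ≈ 10.667)
l(Y) = Y*(1 + Y)
-44 + l(5)*o = -44 + (5*(1 + 5))*(32/3) = -44 + (5*6)*(32/3) = -44 + 30*(32/3) = -44 + 320 = 276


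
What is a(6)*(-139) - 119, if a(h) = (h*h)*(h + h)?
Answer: -60167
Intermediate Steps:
a(h) = 2*h**3 (a(h) = h**2*(2*h) = 2*h**3)
a(6)*(-139) - 119 = (2*6**3)*(-139) - 119 = (2*216)*(-139) - 119 = 432*(-139) - 119 = -60048 - 119 = -60167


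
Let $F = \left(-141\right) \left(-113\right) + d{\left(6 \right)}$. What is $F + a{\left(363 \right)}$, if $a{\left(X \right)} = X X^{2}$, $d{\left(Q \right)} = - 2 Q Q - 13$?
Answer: $47847995$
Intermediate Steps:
$d{\left(Q \right)} = -13 - 2 Q^{2}$ ($d{\left(Q \right)} = - 2 Q^{2} - 13 = -13 - 2 Q^{2}$)
$a{\left(X \right)} = X^{3}$
$F = 15848$ ($F = \left(-141\right) \left(-113\right) - \left(13 + 2 \cdot 6^{2}\right) = 15933 - 85 = 15848$)
$F + a{\left(363 \right)} = 15848 + 363^{3} = 15848 + 47832147 = 47847995$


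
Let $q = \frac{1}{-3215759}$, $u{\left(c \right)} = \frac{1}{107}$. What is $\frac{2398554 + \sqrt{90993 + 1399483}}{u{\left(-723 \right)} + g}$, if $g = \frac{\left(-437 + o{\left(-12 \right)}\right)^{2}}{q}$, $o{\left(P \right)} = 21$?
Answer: $- \frac{85548426}{19848727892309} - \frac{214 \sqrt{372619}}{59546183676927} \approx -4.3122 \cdot 10^{-6}$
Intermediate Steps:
$u{\left(c \right)} = \frac{1}{107}$
$q = - \frac{1}{3215759} \approx -3.1097 \cdot 10^{-7}$
$g = -556506389504$ ($g = \frac{\left(-437 + 21\right)^{2}}{- \frac{1}{3215759}} = \left(-416\right)^{2} \left(-3215759\right) = 173056 \left(-3215759\right) = -556506389504$)
$\frac{2398554 + \sqrt{90993 + 1399483}}{u{\left(-723 \right)} + g} = \frac{2398554 + \sqrt{90993 + 1399483}}{\frac{1}{107} - 556506389504} = \frac{2398554 + \sqrt{1490476}}{- \frac{59546183676927}{107}} = \left(2398554 + 2 \sqrt{372619}\right) \left(- \frac{107}{59546183676927}\right) = - \frac{85548426}{19848727892309} - \frac{214 \sqrt{372619}}{59546183676927}$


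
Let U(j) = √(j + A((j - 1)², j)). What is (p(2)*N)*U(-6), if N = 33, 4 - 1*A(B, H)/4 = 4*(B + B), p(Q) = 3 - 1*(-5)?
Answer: 264*I*√1558 ≈ 10420.0*I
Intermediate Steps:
p(Q) = 8 (p(Q) = 3 + 5 = 8)
A(B, H) = 16 - 32*B (A(B, H) = 16 - 16*(B + B) = 16 - 16*2*B = 16 - 32*B)
U(j) = √(16 + j - 32*(-1 + j)²) (U(j) = √(j + (16 - 32*(j - 1)²)) = √(j + (16 - 32*(-1 + j)²)) = √(16 + j - 32*(-1 + j)²))
(p(2)*N)*U(-6) = (8*33)*√(16 - 6 - 32*(-1 - 6)²) = 264*√(16 - 6 - 32*(-7)²) = 264*√(16 - 6 - 32*49) = 264*√(16 - 6 - 1568) = 264*√(-1558) = 264*(I*√1558) = 264*I*√1558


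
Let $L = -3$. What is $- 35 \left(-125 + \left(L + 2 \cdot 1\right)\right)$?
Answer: $4410$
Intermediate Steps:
$- 35 \left(-125 + \left(L + 2 \cdot 1\right)\right) = - 35 \left(-125 + \left(-3 + 2 \cdot 1\right)\right) = - 35 \left(-125 + \left(-3 + 2\right)\right) = - 35 \left(-125 - 1\right) = \left(-35\right) \left(-126\right) = 4410$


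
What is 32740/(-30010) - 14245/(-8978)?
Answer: 13355273/26942978 ≈ 0.49569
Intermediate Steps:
32740/(-30010) - 14245/(-8978) = 32740*(-1/30010) - 14245*(-1/8978) = -3274/3001 + 14245/8978 = 13355273/26942978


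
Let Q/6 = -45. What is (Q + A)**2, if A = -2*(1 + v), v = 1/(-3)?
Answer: 662596/9 ≈ 73622.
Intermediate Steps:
Q = -270 (Q = 6*(-45) = -270)
v = -1/3 ≈ -0.33333
A = -4/3 (A = -2*(1 - 1/3) = -2*2/3 = -4/3 ≈ -1.3333)
(Q + A)**2 = (-270 - 4/3)**2 = (-814/3)**2 = 662596/9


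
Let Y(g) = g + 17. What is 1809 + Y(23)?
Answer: 1849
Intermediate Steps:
Y(g) = 17 + g
1809 + Y(23) = 1809 + (17 + 23) = 1809 + 40 = 1849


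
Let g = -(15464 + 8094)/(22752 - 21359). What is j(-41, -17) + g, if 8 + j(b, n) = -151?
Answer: -245045/1393 ≈ -175.91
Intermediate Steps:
j(b, n) = -159 (j(b, n) = -8 - 151 = -159)
g = -23558/1393 ≈ -16.912
j(-41, -17) + g = -159 - 23558/1393 = -245045/1393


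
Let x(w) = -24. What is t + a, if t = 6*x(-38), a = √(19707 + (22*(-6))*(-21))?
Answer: -144 + √22479 ≈ 5.9300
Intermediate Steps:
a = √22479 (a = √(19707 - 132*(-21)) = √(19707 + 2772) = √22479 ≈ 149.93)
t = -144 (t = 6*(-24) = -144)
t + a = -144 + √22479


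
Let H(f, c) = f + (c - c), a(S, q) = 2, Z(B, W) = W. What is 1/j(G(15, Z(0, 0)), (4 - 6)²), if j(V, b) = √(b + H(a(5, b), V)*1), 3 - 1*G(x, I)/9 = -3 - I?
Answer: √6/6 ≈ 0.40825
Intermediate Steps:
H(f, c) = f (H(f, c) = f + 0 = f)
G(x, I) = 54 + 9*I (G(x, I) = 27 - 9*(-3 - I) = 27 + (27 + 9*I) = 54 + 9*I)
j(V, b) = √(2 + b) (j(V, b) = √(b + 2*1) = √(b + 2) = √(2 + b))
1/j(G(15, Z(0, 0)), (4 - 6)²) = 1/(√(2 + (4 - 6)²)) = 1/(√(2 + (-2)²)) = 1/(√(2 + 4)) = 1/(√6) = √6/6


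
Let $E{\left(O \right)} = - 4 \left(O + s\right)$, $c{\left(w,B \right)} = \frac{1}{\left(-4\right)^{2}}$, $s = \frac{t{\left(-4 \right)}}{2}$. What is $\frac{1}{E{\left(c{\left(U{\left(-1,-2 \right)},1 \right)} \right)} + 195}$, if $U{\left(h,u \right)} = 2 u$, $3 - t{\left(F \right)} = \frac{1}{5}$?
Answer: $\frac{20}{3783} \approx 0.0052868$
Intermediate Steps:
$t{\left(F \right)} = \frac{14}{5}$ ($t{\left(F \right)} = 3 - \frac{1}{5} = \frac{14}{5}$)
$s = \frac{7}{5}$ ($s = \frac{14}{5 \cdot 2} = \frac{14}{5} \cdot \frac{1}{2} = \frac{7}{5} \approx 1.4$)
$c{\left(w,B \right)} = \frac{1}{16}$
$E{\left(O \right)} = - \frac{28}{5} - 4 O$ ($E{\left(O \right)} = - 4 \left(O + \frac{7}{5}\right) = - 4 \left(\frac{7}{5} + O\right) = - \frac{28}{5} - 4 O$)
$\frac{1}{E{\left(c{\left(U{\left(-1,-2 \right)},1 \right)} \right)} + 195} = \frac{1}{\left(- \frac{28}{5} - \frac{1}{4}\right) + 195} = \frac{1}{- \frac{117}{20} + 195} = \frac{1}{\frac{3783}{20}} = \frac{20}{3783}$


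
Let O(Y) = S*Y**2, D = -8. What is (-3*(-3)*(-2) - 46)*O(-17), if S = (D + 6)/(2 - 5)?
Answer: -36992/3 ≈ -12331.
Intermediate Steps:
S = 2/3 (S = (-8 + 6)/(2 - 5) = -2/(-3) = -2*(-1/3) = 2/3 ≈ 0.66667)
O(Y) = 2*Y**2/3
(-3*(-3)*(-2) - 46)*O(-17) = (-3*(-3)*(-2) - 46)*((2/3)*(-17)**2) = (9*(-2) - 46)*((2/3)*289) = (-18 - 46)*(578/3) = -64*578/3 = -36992/3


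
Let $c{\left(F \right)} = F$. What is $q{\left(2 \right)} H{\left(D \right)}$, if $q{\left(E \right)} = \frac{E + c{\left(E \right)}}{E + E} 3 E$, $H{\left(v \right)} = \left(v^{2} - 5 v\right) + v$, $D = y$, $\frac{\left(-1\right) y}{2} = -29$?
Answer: $18792$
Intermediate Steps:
$y = 58$ ($y = \left(-2\right) \left(-29\right) = 58$)
$D = 58$
$H{\left(v \right)} = v^{2} - 4 v$
$q{\left(E \right)} = 3 E$ ($q{\left(E \right)} = \frac{E + E}{E + E} 3 E = \frac{2 E}{2 E} 3 E = 2 E \frac{1}{2 E} 3 E = 1 \cdot 3 E = 3 E$)
$q{\left(2 \right)} H{\left(D \right)} = 3 \cdot 2 \cdot 58 \left(-4 + 58\right) = 6 \cdot 58 \cdot 54 = 6 \cdot 3132 = 18792$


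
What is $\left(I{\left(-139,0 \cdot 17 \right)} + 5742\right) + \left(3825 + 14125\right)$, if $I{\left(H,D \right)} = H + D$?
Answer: $23553$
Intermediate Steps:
$I{\left(H,D \right)} = D + H$
$\left(I{\left(-139,0 \cdot 17 \right)} + 5742\right) + \left(3825 + 14125\right) = \left(\left(0 \cdot 17 - 139\right) + 5742\right) + \left(3825 + 14125\right) = \left(\left(0 - 139\right) + 5742\right) + 17950 = \left(-139 + 5742\right) + 17950 = 5603 + 17950 = 23553$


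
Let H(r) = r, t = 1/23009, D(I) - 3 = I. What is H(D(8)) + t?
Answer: 253100/23009 ≈ 11.000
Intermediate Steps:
D(I) = 3 + I
t = 1/23009 ≈ 4.3461e-5
H(D(8)) + t = (3 + 8) + 1/23009 = 11 + 1/23009 = 253100/23009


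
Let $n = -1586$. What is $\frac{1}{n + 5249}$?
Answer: $\frac{1}{3663} \approx 0.000273$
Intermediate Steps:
$\frac{1}{n + 5249} = \frac{1}{-1586 + 5249} = \frac{1}{3663}$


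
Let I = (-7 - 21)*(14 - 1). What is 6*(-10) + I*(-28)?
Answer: 10132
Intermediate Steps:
I = -364 (I = -28*13 = -364)
6*(-10) + I*(-28) = 6*(-10) - 364*(-28) = -60 + 10192 = 10132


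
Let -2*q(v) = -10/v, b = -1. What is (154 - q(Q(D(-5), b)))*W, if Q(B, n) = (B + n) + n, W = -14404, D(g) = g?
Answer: -15599532/7 ≈ -2.2285e+6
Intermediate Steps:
Q(B, n) = B + 2*n
q(v) = 5/v (q(v) = -(-5)/v = 5/v)
(154 - q(Q(D(-5), b)))*W = (154 - 5/(-5 + 2*(-1)))*(-14404) = (154 - 5/(-5 - 2))*(-14404) = (154 - 5/(-7))*(-14404) = (154 - 5*(-1)/7)*(-14404) = (154 - 1*(-5/7))*(-14404) = (154 + 5/7)*(-14404) = (1083/7)*(-14404) = -15599532/7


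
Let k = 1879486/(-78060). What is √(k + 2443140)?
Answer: √3721698408256710/39030 ≈ 1563.0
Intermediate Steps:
k = -939743/39030 (k = 1879486*(-1/78060) = -939743/39030 ≈ -24.077)
√(k + 2443140) = √(-939743/39030 + 2443140) = √(95354814457/39030) = √3721698408256710/39030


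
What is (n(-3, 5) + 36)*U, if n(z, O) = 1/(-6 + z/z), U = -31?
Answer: -5549/5 ≈ -1109.8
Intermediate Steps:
n(z, O) = -1/5 (n(z, O) = 1/(-6 + 1) = 1/(-5) = -1/5)
(n(-3, 5) + 36)*U = (-1/5 + 36)*(-31) = (179/5)*(-31) = -5549/5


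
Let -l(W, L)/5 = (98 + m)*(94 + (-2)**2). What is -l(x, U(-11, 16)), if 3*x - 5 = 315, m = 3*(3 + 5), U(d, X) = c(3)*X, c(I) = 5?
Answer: 59780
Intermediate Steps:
U(d, X) = 5*X
m = 24 (m = 3*8 = 24)
x = 320/3 (x = 5/3 + (1/3)*315 = 5/3 + 105 = 320/3 ≈ 106.67)
l(W, L) = -59780 (l(W, L) = -5*(98 + 24)*(94 + (-2)**2) = -610*(94 + 4) = -610*98 = -5*11956 = -59780)
-l(x, U(-11, 16)) = -1*(-59780) = 59780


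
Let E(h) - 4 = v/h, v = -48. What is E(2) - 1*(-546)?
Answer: 526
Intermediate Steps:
E(h) = 4 - 48/h
E(2) - 1*(-546) = (4 - 48/2) - 1*(-546) = (4 - 48*1/2) + 546 = (4 - 24) + 546 = -20 + 546 = 526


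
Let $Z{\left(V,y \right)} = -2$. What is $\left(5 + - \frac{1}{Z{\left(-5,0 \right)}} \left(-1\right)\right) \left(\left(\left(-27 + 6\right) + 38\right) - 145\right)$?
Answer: $-576$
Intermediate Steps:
$\left(5 + - \frac{1}{Z{\left(-5,0 \right)}} \left(-1\right)\right) \left(\left(\left(-27 + 6\right) + 38\right) - 145\right) = \left(5 + - \frac{1}{-2} \left(-1\right)\right) \left(\left(\left(-27 + 6\right) + 38\right) - 145\right) = \left(5 + \left(-1\right) \left(- \frac{1}{2}\right) \left(-1\right)\right) \left(\left(-21 + 38\right) - 145\right) = \left(5 + \frac{1}{2} \left(-1\right)\right) \left(17 - 145\right) = \left(5 - \frac{1}{2}\right) \left(-128\right) = \frac{9}{2} \left(-128\right) = -576$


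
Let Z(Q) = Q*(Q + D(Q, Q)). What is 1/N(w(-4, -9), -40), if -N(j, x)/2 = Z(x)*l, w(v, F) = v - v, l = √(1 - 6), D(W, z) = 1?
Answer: I*√5/15600 ≈ 0.00014334*I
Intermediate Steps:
Z(Q) = Q*(1 + Q) (Z(Q) = Q*(Q + 1) = Q*(1 + Q))
l = I*√5 (l = √(-5) = I*√5 ≈ 2.2361*I)
w(v, F) = 0
N(j, x) = -2*I*x*√5*(1 + x) (N(j, x) = -2*x*(1 + x)*I*√5 = -2*I*x*√5*(1 + x))
1/N(w(-4, -9), -40) = 1/(-2*I*(-40)*√5*(1 - 40)) = 1/(-2*I*(-40)*√5*(-39)) = 1/(-3120*I*√5) = I*√5/15600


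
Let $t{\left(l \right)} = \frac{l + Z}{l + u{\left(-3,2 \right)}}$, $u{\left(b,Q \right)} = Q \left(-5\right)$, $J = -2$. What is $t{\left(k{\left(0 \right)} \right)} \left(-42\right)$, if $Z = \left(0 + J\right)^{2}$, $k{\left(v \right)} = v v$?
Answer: $\frac{84}{5} \approx 16.8$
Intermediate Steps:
$k{\left(v \right)} = v^{2}$
$Z = 4$ ($Z = \left(0 - 2\right)^{2} = \left(-2\right)^{2} = 4$)
$u{\left(b,Q \right)} = - 5 Q$
$t{\left(l \right)} = \frac{4 + l}{-10 + l}$ ($t{\left(l \right)} = \frac{l + 4}{l - 10} = \frac{4 + l}{l - 10} = \frac{4 + l}{-10 + l}$)
$t{\left(k{\left(0 \right)} \right)} \left(-42\right) = \frac{4 + 0^{2}}{-10 + 0^{2}} \left(-42\right) = \frac{4 + 0}{-10 + 0} \left(-42\right) = \frac{1}{-10} \cdot 4 \left(-42\right) = \left(- \frac{1}{10}\right) 4 \left(-42\right) = \left(- \frac{2}{5}\right) \left(-42\right) = \frac{84}{5}$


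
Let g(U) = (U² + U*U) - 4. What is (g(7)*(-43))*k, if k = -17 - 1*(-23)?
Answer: -24252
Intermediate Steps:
k = 6 (k = -17 + 23 = 6)
g(U) = -4 + 2*U² (g(U) = (U² + U²) - 4 = 2*U² - 4 = -4 + 2*U²)
(g(7)*(-43))*k = ((-4 + 2*7²)*(-43))*6 = ((-4 + 2*49)*(-43))*6 = ((-4 + 98)*(-43))*6 = (94*(-43))*6 = -4042*6 = -24252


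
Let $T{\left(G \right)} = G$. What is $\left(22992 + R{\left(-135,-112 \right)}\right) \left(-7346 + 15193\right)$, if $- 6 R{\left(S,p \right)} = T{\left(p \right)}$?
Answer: $\frac{541694104}{3} \approx 1.8056 \cdot 10^{8}$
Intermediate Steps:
$R{\left(S,p \right)} = - \frac{p}{6}$
$\left(22992 + R{\left(-135,-112 \right)}\right) \left(-7346 + 15193\right) = \left(22992 - - \frac{56}{3}\right) \left(-7346 + 15193\right) = \left(22992 + \frac{56}{3}\right) 7847 = \frac{69032}{3} \cdot 7847 = \frac{541694104}{3}$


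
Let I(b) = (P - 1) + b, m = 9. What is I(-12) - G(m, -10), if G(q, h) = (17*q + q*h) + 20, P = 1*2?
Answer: -94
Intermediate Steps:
P = 2
I(b) = 1 + b (I(b) = (2 - 1) + b = 1 + b)
G(q, h) = 20 + 17*q + h*q (G(q, h) = (17*q + h*q) + 20 = 20 + 17*q + h*q)
I(-12) - G(m, -10) = (1 - 12) - (20 + 17*9 - 10*9) = -11 - (20 + 153 - 90) = -11 - 1*83 = -11 - 83 = -94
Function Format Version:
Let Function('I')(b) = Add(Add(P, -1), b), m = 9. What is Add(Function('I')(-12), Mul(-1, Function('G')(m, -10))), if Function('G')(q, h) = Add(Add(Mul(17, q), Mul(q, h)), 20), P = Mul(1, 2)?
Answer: -94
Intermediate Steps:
P = 2
Function('I')(b) = Add(1, b) (Function('I')(b) = Add(Add(2, -1), b) = Add(1, b))
Function('G')(q, h) = Add(20, Mul(17, q), Mul(h, q)) (Function('G')(q, h) = Add(Add(Mul(17, q), Mul(h, q)), 20) = Add(20, Mul(17, q), Mul(h, q)))
Add(Function('I')(-12), Mul(-1, Function('G')(m, -10))) = Add(Add(1, -12), Mul(-1, Add(20, Mul(17, 9), Mul(-10, 9)))) = Add(-11, Mul(-1, Add(20, 153, -90))) = Add(-11, Mul(-1, 83)) = Add(-11, -83) = -94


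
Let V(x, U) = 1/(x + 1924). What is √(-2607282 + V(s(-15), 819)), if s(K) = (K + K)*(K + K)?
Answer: I*√5198252843102/1412 ≈ 1614.7*I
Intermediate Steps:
s(K) = 4*K² (s(K) = (2*K)*(2*K) = 4*K²)
V(x, U) = 1/(1924 + x)
√(-2607282 + V(s(-15), 819)) = √(-2607282 + 1/(1924 + 4*(-15)²)) = √(-2607282 + 1/(1924 + 4*225)) = √(-2607282 + 1/(1924 + 900)) = √(-2607282 + 1/2824) = √(-7362964367/2824) = I*√5198252843102/1412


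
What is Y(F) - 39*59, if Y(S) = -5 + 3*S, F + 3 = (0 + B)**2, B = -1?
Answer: -2312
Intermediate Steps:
F = -2 (F = -3 + (0 - 1)**2 = -3 + (-1)**2 = -3 + 1 = -2)
Y(F) - 39*59 = (-5 + 3*(-2)) - 39*59 = (-5 - 6) - 2301 = -11 - 2301 = -2312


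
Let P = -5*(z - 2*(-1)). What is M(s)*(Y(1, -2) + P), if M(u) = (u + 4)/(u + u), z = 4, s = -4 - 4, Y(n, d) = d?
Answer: -8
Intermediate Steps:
s = -8
M(u) = (4 + u)/(2*u) (M(u) = (4 + u)/((2*u)) = (4 + u)*(1/(2*u)) = (4 + u)/(2*u))
P = -30 (P = -5*(4 - 2*(-1)) = -5*(4 + 2) = -5*6 = -30)
M(s)*(Y(1, -2) + P) = ((1/2)*(4 - 8)/(-8))*(-2 - 30) = ((1/2)*(-1/8)*(-4))*(-32) = (1/4)*(-32) = -8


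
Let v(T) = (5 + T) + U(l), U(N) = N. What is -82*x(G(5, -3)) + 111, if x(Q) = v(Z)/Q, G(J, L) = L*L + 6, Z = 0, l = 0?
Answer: 251/3 ≈ 83.667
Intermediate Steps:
G(J, L) = 6 + L² (G(J, L) = L² + 6 = 6 + L²)
v(T) = 5 + T (v(T) = (5 + T) + 0 = 5 + T)
x(Q) = 5/Q (x(Q) = (5 + 0)/Q = 5/Q)
-82*x(G(5, -3)) + 111 = -410/(6 + (-3)²) + 111 = -410/(6 + 9) + 111 = -410/15 + 111 = -82*⅓ + 111 = -82/3 + 111 = 251/3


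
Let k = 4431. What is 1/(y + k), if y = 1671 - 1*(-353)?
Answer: 1/6455 ≈ 0.00015492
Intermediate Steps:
y = 2024 (y = 1671 + 353 = 2024)
1/(y + k) = 1/(2024 + 4431) = 1/6455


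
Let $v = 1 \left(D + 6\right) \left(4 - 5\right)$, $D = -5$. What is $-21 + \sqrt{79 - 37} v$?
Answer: $-21 - \sqrt{42} \approx -27.481$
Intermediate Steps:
$v = -1$ ($v = 1 \left(-5 + 6\right) \left(4 - 5\right) = 1 \cdot 1 \left(-1\right) = 1 \left(-1\right) = -1$)
$-21 + \sqrt{79 - 37} v = -21 + \sqrt{79 - 37} \left(-1\right) = -21 + \sqrt{42} \left(-1\right) = -21 - \sqrt{42}$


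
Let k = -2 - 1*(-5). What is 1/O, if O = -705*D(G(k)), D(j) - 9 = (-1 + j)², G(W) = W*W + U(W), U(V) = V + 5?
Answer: -1/186825 ≈ -5.3526e-6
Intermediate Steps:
k = 3 (k = -2 + 5 = 3)
U(V) = 5 + V
G(W) = 5 + W + W² (G(W) = W*W + (5 + W) = W² + (5 + W) = 5 + W + W²)
D(j) = 9 + (-1 + j)²
O = -186825 (O = -705*(9 + (-1 + (5 + 3 + 3²))²) = -705*(9 + (-1 + (5 + 3 + 9))²) = -705*(9 + (-1 + 17)²) = -705*(9 + 16²) = -705*(9 + 256) = -705*265 = -186825)
1/O = 1/(-186825) = -1/186825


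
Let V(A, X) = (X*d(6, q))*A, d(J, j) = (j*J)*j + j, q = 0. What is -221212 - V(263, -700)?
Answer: -221212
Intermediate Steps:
d(J, j) = j + J*j² (d(J, j) = (J*j)*j + j = J*j² + j = j + J*j²)
V(A, X) = 0 (V(A, X) = (X*(0*(1 + 6*0)))*A = (X*(0*(1 + 0)))*A = (X*(0*1))*A = (X*0)*A = 0*A = 0)
-221212 - V(263, -700) = -221212 - 1*0 = -221212 + 0 = -221212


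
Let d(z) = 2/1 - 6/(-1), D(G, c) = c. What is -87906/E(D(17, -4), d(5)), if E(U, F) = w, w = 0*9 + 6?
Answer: -14651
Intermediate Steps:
d(z) = 8 (d(z) = 2*1 - 6*(-1) = 2 + 6 = 8)
w = 6 (w = 0 + 6 = 6)
E(U, F) = 6
-87906/E(D(17, -4), d(5)) = -87906/6 = -87906*1/6 = -14651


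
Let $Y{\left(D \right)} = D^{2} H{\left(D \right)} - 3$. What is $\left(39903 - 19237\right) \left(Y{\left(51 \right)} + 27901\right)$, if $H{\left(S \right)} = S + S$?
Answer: $6059271200$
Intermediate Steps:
$H{\left(S \right)} = 2 S$
$Y{\left(D \right)} = -3 + 2 D^{3}$ ($Y{\left(D \right)} = D^{2} \cdot 2 D - 3 = 2 D^{3} - 3 = -3 + 2 D^{3}$)
$\left(39903 - 19237\right) \left(Y{\left(51 \right)} + 27901\right) = \left(39903 - 19237\right) \left(\left(-3 + 2 \cdot 51^{3}\right) + 27901\right) = 20666 \left(\left(-3 + 2 \cdot 132651\right) + 27901\right) = 20666 \left(\left(-3 + 265302\right) + 27901\right) = 20666 \left(265299 + 27901\right) = 20666 \cdot 293200 = 6059271200$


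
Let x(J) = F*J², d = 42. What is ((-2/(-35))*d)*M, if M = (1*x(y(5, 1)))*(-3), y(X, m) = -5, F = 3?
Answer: -540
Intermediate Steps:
x(J) = 3*J²
M = -225 (M = (1*(3*(-5)²))*(-3) = (1*(3*25))*(-3) = (1*75)*(-3) = 75*(-3) = -225)
((-2/(-35))*d)*M = (-2/(-35)*42)*(-225) = (-2*(-1/35)*42)*(-225) = ((2/35)*42)*(-225) = (12/5)*(-225) = -540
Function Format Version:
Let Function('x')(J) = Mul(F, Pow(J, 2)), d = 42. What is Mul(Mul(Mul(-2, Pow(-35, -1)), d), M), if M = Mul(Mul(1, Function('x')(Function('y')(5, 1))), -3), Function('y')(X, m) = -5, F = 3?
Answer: -540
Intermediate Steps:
Function('x')(J) = Mul(3, Pow(J, 2))
M = -225 (M = Mul(Mul(1, Mul(3, Pow(-5, 2))), -3) = Mul(Mul(1, Mul(3, 25)), -3) = Mul(Mul(1, 75), -3) = Mul(75, -3) = -225)
Mul(Mul(Mul(-2, Pow(-35, -1)), d), M) = Mul(Mul(Mul(-2, Pow(-35, -1)), 42), -225) = Mul(Mul(Mul(-2, Rational(-1, 35)), 42), -225) = Mul(Mul(Rational(2, 35), 42), -225) = Mul(Rational(12, 5), -225) = -540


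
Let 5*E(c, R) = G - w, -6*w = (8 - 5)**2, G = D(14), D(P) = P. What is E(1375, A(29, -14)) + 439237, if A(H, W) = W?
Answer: 4392401/10 ≈ 4.3924e+5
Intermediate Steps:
G = 14
w = -3/2 (w = -(8 - 5)**2/6 = -1/6*3**2 = -1/6*9 = -3/2 ≈ -1.5000)
E(c, R) = 31/10 (E(c, R) = (14 - 1*(-3/2))/5 = (14 + 3/2)/5 = (1/5)*(31/2) = 31/10)
E(1375, A(29, -14)) + 439237 = 31/10 + 439237 = 4392401/10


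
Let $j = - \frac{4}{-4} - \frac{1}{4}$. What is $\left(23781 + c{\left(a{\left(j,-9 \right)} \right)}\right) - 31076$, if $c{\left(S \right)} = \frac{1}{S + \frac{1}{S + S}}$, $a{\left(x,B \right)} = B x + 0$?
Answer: $- \frac{5376523}{737} \approx -7295.1$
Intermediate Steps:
$j = \frac{3}{4}$ ($j = \left(-4\right) \left(- \frac{1}{4}\right) - \frac{1}{4} = 1 - \frac{1}{4} = \frac{3}{4} \approx 0.75$)
$a{\left(x,B \right)} = B x$
$c{\left(S \right)} = \frac{1}{S + \frac{1}{2 S}}$
$\left(23781 + c{\left(a{\left(j,-9 \right)} \right)}\right) - 31076 = \left(23781 + \frac{2 \left(\left(-9\right) \frac{3}{4}\right)}{1 + 2 \left(\left(-9\right) \frac{3}{4}\right)^{2}}\right) - 31076 = \left(23781 + 2 \left(- \frac{27}{4}\right) \frac{1}{1 + 2 \left(- \frac{27}{4}\right)^{2}}\right) - 31076 = \left(23781 + 2 \left(- \frac{27}{4}\right) \frac{1}{1 + 2 \cdot \frac{729}{16}}\right) - 31076 = \left(23781 + 2 \left(- \frac{27}{4}\right) \frac{1}{1 + \frac{729}{8}}\right) - 31076 = \left(23781 + 2 \left(- \frac{27}{4}\right) \frac{1}{\frac{737}{8}}\right) - 31076 = \left(23781 + 2 \left(- \frac{27}{4}\right) \frac{8}{737}\right) - 31076 = \left(23781 - \frac{108}{737}\right) - 31076 = \frac{17526489}{737} - 31076 = - \frac{5376523}{737}$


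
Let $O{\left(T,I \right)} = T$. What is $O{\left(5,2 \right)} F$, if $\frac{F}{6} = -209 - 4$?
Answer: $-6390$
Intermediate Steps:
$F = -1278$ ($F = 6 \left(-209 - 4\right) = 6 \left(-213\right) = -1278$)
$O{\left(5,2 \right)} F = 5 \left(-1278\right) = -6390$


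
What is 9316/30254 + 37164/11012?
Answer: 153368431/41644631 ≈ 3.6828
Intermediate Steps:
9316/30254 + 37164/11012 = 9316*(1/30254) + 37164*(1/11012) = 4658/15127 + 9291/2753 = 153368431/41644631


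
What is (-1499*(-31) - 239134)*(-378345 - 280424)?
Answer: 126921729385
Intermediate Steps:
(-1499*(-31) - 239134)*(-378345 - 280424) = (46469 - 239134)*(-658769) = -192665*(-658769) = 126921729385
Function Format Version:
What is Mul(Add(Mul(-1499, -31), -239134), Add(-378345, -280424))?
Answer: 126921729385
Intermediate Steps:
Mul(Add(Mul(-1499, -31), -239134), Add(-378345, -280424)) = Mul(Add(46469, -239134), -658769) = Mul(-192665, -658769) = 126921729385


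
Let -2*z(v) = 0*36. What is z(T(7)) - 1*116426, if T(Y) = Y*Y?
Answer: -116426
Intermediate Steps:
T(Y) = Y**2
z(v) = 0 (z(v) = -0*36 = -1/2*0 = 0)
z(T(7)) - 1*116426 = 0 - 1*116426 = 0 - 116426 = -116426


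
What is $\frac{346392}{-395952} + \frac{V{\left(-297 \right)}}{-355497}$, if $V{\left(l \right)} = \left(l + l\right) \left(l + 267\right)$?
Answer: $- \frac{1808294187}{1954996502} \approx -0.92496$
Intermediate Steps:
$V{\left(l \right)} = 2 l \left(267 + l\right)$
$\frac{346392}{-395952} + \frac{V{\left(-297 \right)}}{-355497} = \frac{346392}{-395952} + \frac{2 \left(-297\right) \left(267 - 297\right)}{-355497} = 346392 \left(- \frac{1}{395952}\right) + 2 \left(-297\right) \left(-30\right) \left(- \frac{1}{355497}\right) = - \frac{14433}{16498} + 17820 \left(- \frac{1}{355497}\right) = - \frac{14433}{16498} - \frac{5940}{118499} = - \frac{1808294187}{1954996502}$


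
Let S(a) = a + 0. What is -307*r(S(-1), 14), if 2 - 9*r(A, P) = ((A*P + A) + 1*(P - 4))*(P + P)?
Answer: -43594/9 ≈ -4843.8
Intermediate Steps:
S(a) = a
r(A, P) = 2/9 - 2*P*(-4 + A + P + A*P)/9 (r(A, P) = 2/9 - ((A*P + A) + 1*(P - 4))*(P + P)/9 = 2/9 - ((A + A*P) + 1*(-4 + P))*2*P/9 = 2/9 - ((A + A*P) + (-4 + P))*2*P/9 = 2/9 - (-4 + A + P + A*P)*2*P/9 = 2/9 - 2*P*(-4 + A + P + A*P)/9)
-307*r(S(-1), 14) = -307*(2/9 - 2/9*14² + (8/9)*14 - 2/9*(-1)*14 - 2/9*(-1)*14²) = -307*(2/9 - 2/9*196 + 112/9 + 28/9 - 2/9*(-1)*196) = -307*(2/9 - 392/9 + 112/9 + 28/9 + 392/9) = -307*142/9 = -43594/9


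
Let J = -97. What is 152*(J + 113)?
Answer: 2432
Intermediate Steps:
152*(J + 113) = 152*(-97 + 113) = 152*16 = 2432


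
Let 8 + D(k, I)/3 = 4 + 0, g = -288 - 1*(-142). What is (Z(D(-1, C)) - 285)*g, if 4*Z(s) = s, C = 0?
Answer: 42048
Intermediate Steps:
g = -146 (g = -288 + 142 = -146)
D(k, I) = -12 (D(k, I) = -24 + 3*(4 + 0) = -24 + 3*4 = -24 + 12 = -12)
Z(s) = s/4
(Z(D(-1, C)) - 285)*g = ((¼)*(-12) - 285)*(-146) = (-3 - 285)*(-146) = -288*(-146) = 42048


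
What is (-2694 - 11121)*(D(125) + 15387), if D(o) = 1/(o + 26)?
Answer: -32098295970/151 ≈ -2.1257e+8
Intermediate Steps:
D(o) = 1/(26 + o)
(-2694 - 11121)*(D(125) + 15387) = (-2694 - 11121)*(1/(26 + 125) + 15387) = -13815*(1/151 + 15387) = -13815*2323438/151 = -32098295970/151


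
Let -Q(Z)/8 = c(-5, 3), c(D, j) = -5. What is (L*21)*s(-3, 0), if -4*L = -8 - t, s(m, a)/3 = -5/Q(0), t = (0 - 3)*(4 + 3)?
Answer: 819/32 ≈ 25.594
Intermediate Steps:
Q(Z) = 40 (Q(Z) = -8*(-5) = 40)
t = -21 (t = -3*7 = -21)
s(m, a) = -3/8 (s(m, a) = 3*(-5/40) = 3*(-5*1/40) = 3*(-⅛) = -3/8)
L = -13/4 (L = -(-8 - 1*(-21))/4 = -(-8 + 21)/4 = -¼*13 = -13/4 ≈ -3.2500)
(L*21)*s(-3, 0) = -13/4*21*(-3/8) = -273/4*(-3/8) = 819/32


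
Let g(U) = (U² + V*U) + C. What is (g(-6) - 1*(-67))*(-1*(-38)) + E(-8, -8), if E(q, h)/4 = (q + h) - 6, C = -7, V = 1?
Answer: 3332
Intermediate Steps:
g(U) = -7 + U + U² (g(U) = (U² + 1*U) - 7 = (U² + U) - 7 = (U + U²) - 7 = -7 + U + U²)
E(q, h) = -24 + 4*h + 4*q (E(q, h) = 4*((q + h) - 6) = 4*((h + q) - 6) = 4*(-6 + h + q) = -24 + 4*h + 4*q)
(g(-6) - 1*(-67))*(-1*(-38)) + E(-8, -8) = ((-7 - 6 + (-6)²) - 1*(-67))*(-1*(-38)) + (-24 + 4*(-8) + 4*(-8)) = ((-7 - 6 + 36) + 67)*38 + (-24 - 32 - 32) = (23 + 67)*38 - 88 = 90*38 - 88 = 3420 - 88 = 3332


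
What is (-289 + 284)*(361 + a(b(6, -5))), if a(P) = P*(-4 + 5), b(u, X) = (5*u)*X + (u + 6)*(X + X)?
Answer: -455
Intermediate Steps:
b(u, X) = 2*X*(6 + u) + 5*X*u (b(u, X) = 5*X*u + (6 + u)*(2*X) = 5*X*u + 2*X*(6 + u) = 2*X*(6 + u) + 5*X*u)
a(P) = P (a(P) = P*1 = P)
(-289 + 284)*(361 + a(b(6, -5))) = (-289 + 284)*(361 - 5*(12 + 7*6)) = -5*(361 - 5*(12 + 42)) = -5*(361 - 5*54) = -5*(361 - 270) = -5*91 = -455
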